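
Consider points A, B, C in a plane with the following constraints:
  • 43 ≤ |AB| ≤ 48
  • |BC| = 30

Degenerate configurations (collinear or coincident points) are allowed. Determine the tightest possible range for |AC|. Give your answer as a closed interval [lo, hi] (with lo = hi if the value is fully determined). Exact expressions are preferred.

|AB| ∈ [43, 48]
|BC| ∈ {30}
|AC| ∈ [13, 78]

|AC| ∈ [13, 78]  (≈ [13.0000, 78.0000])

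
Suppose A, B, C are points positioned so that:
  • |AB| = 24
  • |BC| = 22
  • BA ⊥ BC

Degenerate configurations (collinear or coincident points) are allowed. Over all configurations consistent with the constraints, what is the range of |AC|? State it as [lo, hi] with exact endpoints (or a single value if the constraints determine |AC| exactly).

|AC| = 2·√(265)  (≈ 32.5576)

|AB| ∈ {24}
|BC| ∈ {22}
|AC| ∈ {2·√(265)}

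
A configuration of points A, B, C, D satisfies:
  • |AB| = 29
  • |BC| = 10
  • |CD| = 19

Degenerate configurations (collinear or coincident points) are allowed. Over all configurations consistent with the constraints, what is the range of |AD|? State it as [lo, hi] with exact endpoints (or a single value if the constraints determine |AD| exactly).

|AB| ∈ {29}
|BC| ∈ {10}
|CD| ∈ {19}
|AC| ∈ [19, 39]
|BD| ∈ [9, 29]
|AD| ∈ [0, 58]

|AD| ∈ [0, 58]  (≈ [0.0000, 58.0000])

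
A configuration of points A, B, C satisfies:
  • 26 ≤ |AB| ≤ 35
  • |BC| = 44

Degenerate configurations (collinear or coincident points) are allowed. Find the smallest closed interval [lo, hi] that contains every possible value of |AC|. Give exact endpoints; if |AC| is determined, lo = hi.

|AC| ∈ [9, 79]  (≈ [9.0000, 79.0000])

|AB| ∈ [26, 35]
|BC| ∈ {44}
|AC| ∈ [9, 79]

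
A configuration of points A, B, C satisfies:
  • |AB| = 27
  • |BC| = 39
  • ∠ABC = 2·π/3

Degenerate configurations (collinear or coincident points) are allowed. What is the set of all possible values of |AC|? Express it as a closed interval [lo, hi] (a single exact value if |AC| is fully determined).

|AB| ∈ {27}
|BC| ∈ {39}
|AC| ∈ {3·√(367)}

|AC| = 3·√(367)  (≈ 57.4717)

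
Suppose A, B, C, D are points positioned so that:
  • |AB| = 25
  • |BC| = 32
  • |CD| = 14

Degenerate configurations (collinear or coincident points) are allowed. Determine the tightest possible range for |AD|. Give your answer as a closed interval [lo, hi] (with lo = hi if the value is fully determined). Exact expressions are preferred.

|AD| ∈ [0, 71]  (≈ [0.0000, 71.0000])

|AB| ∈ {25}
|BC| ∈ {32}
|CD| ∈ {14}
|AC| ∈ [7, 57]
|BD| ∈ [18, 46]
|AD| ∈ [0, 71]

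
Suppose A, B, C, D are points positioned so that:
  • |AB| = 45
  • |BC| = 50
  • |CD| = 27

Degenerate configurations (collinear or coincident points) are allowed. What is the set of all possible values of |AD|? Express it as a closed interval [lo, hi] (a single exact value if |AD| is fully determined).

|AD| ∈ [0, 122]  (≈ [0.0000, 122.0000])

|AB| ∈ {45}
|BC| ∈ {50}
|CD| ∈ {27}
|AC| ∈ [5, 95]
|BD| ∈ [23, 77]
|AD| ∈ [0, 122]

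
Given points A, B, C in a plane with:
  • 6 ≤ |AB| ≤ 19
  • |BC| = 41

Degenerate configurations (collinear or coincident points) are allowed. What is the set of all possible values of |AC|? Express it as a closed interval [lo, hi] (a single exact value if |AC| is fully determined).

|AB| ∈ [6, 19]
|BC| ∈ {41}
|AC| ∈ [22, 60]

|AC| ∈ [22, 60]  (≈ [22.0000, 60.0000])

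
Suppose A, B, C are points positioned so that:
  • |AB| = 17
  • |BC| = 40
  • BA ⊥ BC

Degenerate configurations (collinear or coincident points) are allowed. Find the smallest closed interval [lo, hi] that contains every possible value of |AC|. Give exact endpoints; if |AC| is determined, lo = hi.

|AB| ∈ {17}
|BC| ∈ {40}
|AC| ∈ {√(1889)}

|AC| = √(1889)  (≈ 43.4626)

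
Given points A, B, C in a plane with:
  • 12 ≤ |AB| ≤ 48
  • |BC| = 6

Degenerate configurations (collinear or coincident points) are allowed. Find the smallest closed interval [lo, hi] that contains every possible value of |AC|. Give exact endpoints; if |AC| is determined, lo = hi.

|AB| ∈ [12, 48]
|BC| ∈ {6}
|AC| ∈ [6, 54]

|AC| ∈ [6, 54]  (≈ [6.0000, 54.0000])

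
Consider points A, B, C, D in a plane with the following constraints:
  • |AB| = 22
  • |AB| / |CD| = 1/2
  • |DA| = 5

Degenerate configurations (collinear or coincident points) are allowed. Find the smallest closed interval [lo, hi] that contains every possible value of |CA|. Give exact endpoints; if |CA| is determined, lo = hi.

|AB| ∈ {22}
|AD| ∈ {5}
|CD| ∈ {44}
|BD| ∈ [17, 27]
|AC| ∈ [39, 49]
|BC| ∈ [17, 71]

|CA| ∈ [39, 49]  (≈ [39.0000, 49.0000])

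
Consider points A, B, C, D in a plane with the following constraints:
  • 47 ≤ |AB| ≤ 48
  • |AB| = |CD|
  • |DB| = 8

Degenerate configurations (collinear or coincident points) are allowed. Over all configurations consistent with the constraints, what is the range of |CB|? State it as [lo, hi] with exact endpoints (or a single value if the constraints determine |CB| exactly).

|CB| ∈ [39, 56]  (≈ [39.0000, 56.0000])

|AB| ∈ [47, 48]
|BD| ∈ {8}
|CD| ∈ [47, 48]
|AD| ∈ [39, 56]
|BC| ∈ [39, 56]
|AC| ∈ [0, 104]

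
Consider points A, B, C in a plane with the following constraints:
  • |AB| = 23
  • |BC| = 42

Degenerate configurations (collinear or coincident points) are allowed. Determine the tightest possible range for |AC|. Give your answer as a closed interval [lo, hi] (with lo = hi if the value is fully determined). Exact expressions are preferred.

|AB| ∈ {23}
|BC| ∈ {42}
|AC| ∈ [19, 65]

|AC| ∈ [19, 65]  (≈ [19.0000, 65.0000])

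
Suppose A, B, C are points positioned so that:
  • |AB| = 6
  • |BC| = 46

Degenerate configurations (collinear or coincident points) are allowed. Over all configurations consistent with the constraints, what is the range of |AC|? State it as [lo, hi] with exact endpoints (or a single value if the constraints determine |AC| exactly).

|AB| ∈ {6}
|BC| ∈ {46}
|AC| ∈ [40, 52]

|AC| ∈ [40, 52]  (≈ [40.0000, 52.0000])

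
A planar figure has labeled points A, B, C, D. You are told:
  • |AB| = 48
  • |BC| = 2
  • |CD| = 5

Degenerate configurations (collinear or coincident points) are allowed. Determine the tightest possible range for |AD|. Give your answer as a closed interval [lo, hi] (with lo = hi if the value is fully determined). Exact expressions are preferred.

|AB| ∈ {48}
|BC| ∈ {2}
|CD| ∈ {5}
|AC| ∈ [46, 50]
|BD| ∈ [3, 7]
|AD| ∈ [41, 55]

|AD| ∈ [41, 55]  (≈ [41.0000, 55.0000])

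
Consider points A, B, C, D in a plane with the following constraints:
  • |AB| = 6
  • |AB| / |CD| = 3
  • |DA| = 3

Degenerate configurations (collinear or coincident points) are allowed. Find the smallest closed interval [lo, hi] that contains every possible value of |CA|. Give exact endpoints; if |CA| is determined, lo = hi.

|CA| ∈ [1, 5]  (≈ [1.0000, 5.0000])

|AB| ∈ {6}
|AD| ∈ {3}
|CD| ∈ {2}
|BD| ∈ [3, 9]
|AC| ∈ [1, 5]
|BC| ∈ [1, 11]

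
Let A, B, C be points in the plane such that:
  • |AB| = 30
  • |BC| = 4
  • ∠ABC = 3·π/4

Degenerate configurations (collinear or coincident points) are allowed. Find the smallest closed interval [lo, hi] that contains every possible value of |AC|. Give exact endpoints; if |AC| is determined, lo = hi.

|AC| = 2·√(30·√(2) + 229)  (≈ 32.9500)

|AB| ∈ {30}
|BC| ∈ {4}
|AC| ∈ {2·√(30·√(2) + 229)}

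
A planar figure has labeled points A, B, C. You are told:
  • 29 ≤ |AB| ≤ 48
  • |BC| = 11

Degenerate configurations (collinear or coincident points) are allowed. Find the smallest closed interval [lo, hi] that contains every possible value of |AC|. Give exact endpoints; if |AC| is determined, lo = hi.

|AC| ∈ [18, 59]  (≈ [18.0000, 59.0000])

|AB| ∈ [29, 48]
|BC| ∈ {11}
|AC| ∈ [18, 59]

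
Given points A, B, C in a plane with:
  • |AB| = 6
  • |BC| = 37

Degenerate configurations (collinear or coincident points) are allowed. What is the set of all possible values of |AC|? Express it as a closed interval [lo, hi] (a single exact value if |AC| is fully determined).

|AB| ∈ {6}
|BC| ∈ {37}
|AC| ∈ [31, 43]

|AC| ∈ [31, 43]  (≈ [31.0000, 43.0000])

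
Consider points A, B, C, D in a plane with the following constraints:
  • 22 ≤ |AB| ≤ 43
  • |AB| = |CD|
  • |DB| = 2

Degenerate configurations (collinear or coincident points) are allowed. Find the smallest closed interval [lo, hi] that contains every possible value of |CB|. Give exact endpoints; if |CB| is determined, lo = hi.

|AB| ∈ [22, 43]
|BD| ∈ {2}
|CD| ∈ [22, 43]
|AD| ∈ [20, 45]
|BC| ∈ [20, 45]
|AC| ∈ [0, 88]

|CB| ∈ [20, 45]  (≈ [20.0000, 45.0000])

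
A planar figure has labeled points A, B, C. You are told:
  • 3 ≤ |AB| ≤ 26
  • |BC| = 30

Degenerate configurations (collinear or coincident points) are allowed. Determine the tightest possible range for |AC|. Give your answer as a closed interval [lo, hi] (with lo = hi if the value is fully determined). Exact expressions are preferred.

|AC| ∈ [4, 56]  (≈ [4.0000, 56.0000])

|AB| ∈ [3, 26]
|BC| ∈ {30}
|AC| ∈ [4, 56]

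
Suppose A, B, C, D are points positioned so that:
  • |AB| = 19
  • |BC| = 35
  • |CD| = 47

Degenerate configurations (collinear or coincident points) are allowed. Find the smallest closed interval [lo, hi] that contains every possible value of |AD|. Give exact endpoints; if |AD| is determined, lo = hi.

|AD| ∈ [0, 101]  (≈ [0.0000, 101.0000])

|AB| ∈ {19}
|BC| ∈ {35}
|CD| ∈ {47}
|AC| ∈ [16, 54]
|BD| ∈ [12, 82]
|AD| ∈ [0, 101]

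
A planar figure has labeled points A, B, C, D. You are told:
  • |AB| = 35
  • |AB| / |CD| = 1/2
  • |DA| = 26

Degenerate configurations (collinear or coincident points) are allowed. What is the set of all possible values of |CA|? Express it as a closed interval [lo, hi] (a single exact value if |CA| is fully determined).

|CA| ∈ [44, 96]  (≈ [44.0000, 96.0000])

|AB| ∈ {35}
|AD| ∈ {26}
|CD| ∈ {70}
|BD| ∈ [9, 61]
|AC| ∈ [44, 96]
|BC| ∈ [9, 131]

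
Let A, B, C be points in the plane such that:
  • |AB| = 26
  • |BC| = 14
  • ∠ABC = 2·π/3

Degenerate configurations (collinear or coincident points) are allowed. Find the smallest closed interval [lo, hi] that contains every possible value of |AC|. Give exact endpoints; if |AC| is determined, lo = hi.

|AC| = 2·√(309)  (≈ 35.1568)

|AB| ∈ {26}
|BC| ∈ {14}
|AC| ∈ {2·√(309)}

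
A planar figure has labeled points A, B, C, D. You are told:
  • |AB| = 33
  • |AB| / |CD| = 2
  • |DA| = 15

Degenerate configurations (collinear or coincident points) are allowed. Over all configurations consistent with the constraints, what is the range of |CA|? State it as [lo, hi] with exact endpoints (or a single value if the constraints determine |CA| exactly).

|CA| ∈ [3/2, 63/2]  (≈ [1.5000, 31.5000])

|AB| ∈ {33}
|AD| ∈ {15}
|CD| ∈ {33/2}
|BD| ∈ [18, 48]
|AC| ∈ [3/2, 63/2]
|BC| ∈ [3/2, 129/2]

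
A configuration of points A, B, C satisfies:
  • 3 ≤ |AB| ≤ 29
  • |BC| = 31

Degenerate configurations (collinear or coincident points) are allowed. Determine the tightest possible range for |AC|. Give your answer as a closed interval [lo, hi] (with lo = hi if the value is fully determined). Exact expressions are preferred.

|AB| ∈ [3, 29]
|BC| ∈ {31}
|AC| ∈ [2, 60]

|AC| ∈ [2, 60]  (≈ [2.0000, 60.0000])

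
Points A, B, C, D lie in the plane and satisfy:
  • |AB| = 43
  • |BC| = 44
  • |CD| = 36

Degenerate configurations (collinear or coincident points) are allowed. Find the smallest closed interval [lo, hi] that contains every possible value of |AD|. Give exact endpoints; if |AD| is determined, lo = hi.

|AB| ∈ {43}
|BC| ∈ {44}
|CD| ∈ {36}
|AC| ∈ [1, 87]
|BD| ∈ [8, 80]
|AD| ∈ [0, 123]

|AD| ∈ [0, 123]  (≈ [0.0000, 123.0000])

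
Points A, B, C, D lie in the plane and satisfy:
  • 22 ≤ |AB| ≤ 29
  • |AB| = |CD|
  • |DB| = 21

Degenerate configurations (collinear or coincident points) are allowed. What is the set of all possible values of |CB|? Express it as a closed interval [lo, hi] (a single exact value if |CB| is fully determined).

|AB| ∈ [22, 29]
|BD| ∈ {21}
|CD| ∈ [22, 29]
|AD| ∈ [1, 50]
|BC| ∈ [1, 50]
|AC| ∈ [0, 79]

|CB| ∈ [1, 50]  (≈ [1.0000, 50.0000])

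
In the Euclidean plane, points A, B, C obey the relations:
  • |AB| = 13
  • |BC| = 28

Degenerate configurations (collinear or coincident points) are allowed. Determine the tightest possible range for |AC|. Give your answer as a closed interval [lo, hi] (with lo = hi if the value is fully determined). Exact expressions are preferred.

|AC| ∈ [15, 41]  (≈ [15.0000, 41.0000])

|AB| ∈ {13}
|BC| ∈ {28}
|AC| ∈ [15, 41]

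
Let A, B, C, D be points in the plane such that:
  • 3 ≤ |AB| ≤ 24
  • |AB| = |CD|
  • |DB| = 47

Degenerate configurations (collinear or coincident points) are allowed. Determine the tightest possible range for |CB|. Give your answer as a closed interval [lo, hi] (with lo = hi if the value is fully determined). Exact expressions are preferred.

|CB| ∈ [23, 71]  (≈ [23.0000, 71.0000])

|AB| ∈ [3, 24]
|BD| ∈ {47}
|CD| ∈ [3, 24]
|AD| ∈ [23, 71]
|BC| ∈ [23, 71]
|AC| ∈ [0, 95]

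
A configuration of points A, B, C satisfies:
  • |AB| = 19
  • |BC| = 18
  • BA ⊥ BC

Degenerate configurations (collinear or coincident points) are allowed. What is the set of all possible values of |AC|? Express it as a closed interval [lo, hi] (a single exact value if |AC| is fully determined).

|AC| = √(685)  (≈ 26.1725)

|AB| ∈ {19}
|BC| ∈ {18}
|AC| ∈ {√(685)}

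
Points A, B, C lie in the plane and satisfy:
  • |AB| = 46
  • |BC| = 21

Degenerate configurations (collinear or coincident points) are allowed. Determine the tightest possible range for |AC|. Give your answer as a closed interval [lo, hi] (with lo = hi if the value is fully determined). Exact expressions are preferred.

|AB| ∈ {46}
|BC| ∈ {21}
|AC| ∈ [25, 67]

|AC| ∈ [25, 67]  (≈ [25.0000, 67.0000])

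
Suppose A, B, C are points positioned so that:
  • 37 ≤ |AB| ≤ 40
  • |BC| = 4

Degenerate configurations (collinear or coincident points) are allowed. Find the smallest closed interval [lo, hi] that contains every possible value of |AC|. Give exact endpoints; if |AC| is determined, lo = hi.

|AB| ∈ [37, 40]
|BC| ∈ {4}
|AC| ∈ [33, 44]

|AC| ∈ [33, 44]  (≈ [33.0000, 44.0000])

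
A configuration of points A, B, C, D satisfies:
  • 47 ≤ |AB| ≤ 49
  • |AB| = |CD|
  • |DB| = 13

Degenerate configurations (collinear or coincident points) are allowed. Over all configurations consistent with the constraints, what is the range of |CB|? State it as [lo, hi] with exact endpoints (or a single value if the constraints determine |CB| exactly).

|AB| ∈ [47, 49]
|BD| ∈ {13}
|CD| ∈ [47, 49]
|AD| ∈ [34, 62]
|BC| ∈ [34, 62]
|AC| ∈ [0, 111]

|CB| ∈ [34, 62]  (≈ [34.0000, 62.0000])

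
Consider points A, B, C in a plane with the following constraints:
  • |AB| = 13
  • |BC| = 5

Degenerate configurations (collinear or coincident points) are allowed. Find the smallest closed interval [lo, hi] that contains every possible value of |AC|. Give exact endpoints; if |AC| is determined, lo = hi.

|AB| ∈ {13}
|BC| ∈ {5}
|AC| ∈ [8, 18]

|AC| ∈ [8, 18]  (≈ [8.0000, 18.0000])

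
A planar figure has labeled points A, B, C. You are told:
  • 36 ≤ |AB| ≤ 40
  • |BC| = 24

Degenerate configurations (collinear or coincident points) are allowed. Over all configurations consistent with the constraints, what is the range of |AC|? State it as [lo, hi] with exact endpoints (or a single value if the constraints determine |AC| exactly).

|AB| ∈ [36, 40]
|BC| ∈ {24}
|AC| ∈ [12, 64]

|AC| ∈ [12, 64]  (≈ [12.0000, 64.0000])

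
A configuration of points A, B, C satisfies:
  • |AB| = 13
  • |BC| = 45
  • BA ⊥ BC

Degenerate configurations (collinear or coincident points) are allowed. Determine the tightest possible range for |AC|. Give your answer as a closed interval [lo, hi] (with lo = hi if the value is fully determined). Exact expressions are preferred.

|AB| ∈ {13}
|BC| ∈ {45}
|AC| ∈ {√(2194)}

|AC| = √(2194)  (≈ 46.8402)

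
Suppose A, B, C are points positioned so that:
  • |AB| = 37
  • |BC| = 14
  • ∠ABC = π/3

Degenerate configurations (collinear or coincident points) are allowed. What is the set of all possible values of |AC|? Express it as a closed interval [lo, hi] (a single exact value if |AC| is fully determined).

|AB| ∈ {37}
|BC| ∈ {14}
|AC| ∈ {√(1047)}

|AC| = √(1047)  (≈ 32.3574)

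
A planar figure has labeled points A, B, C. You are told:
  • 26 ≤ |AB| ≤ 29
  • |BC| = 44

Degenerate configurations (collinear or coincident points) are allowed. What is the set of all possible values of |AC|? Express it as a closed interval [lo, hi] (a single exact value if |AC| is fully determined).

|AC| ∈ [15, 73]  (≈ [15.0000, 73.0000])

|AB| ∈ [26, 29]
|BC| ∈ {44}
|AC| ∈ [15, 73]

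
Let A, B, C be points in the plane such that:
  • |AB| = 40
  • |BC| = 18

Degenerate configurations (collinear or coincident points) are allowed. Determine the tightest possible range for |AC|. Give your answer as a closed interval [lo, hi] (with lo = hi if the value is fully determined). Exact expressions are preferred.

|AB| ∈ {40}
|BC| ∈ {18}
|AC| ∈ [22, 58]

|AC| ∈ [22, 58]  (≈ [22.0000, 58.0000])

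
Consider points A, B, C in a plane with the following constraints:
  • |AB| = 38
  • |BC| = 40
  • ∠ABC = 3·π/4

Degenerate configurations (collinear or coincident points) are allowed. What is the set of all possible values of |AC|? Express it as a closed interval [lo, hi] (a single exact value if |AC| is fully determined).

|AB| ∈ {38}
|BC| ∈ {40}
|AC| ∈ {2·√(380·√(2) + 761)}

|AC| = 2·√(380·√(2) + 761)  (≈ 72.0667)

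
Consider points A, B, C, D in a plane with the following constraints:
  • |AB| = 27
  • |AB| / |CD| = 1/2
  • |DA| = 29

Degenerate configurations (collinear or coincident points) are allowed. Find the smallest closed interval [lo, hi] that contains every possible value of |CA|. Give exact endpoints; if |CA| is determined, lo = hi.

|AB| ∈ {27}
|AD| ∈ {29}
|CD| ∈ {54}
|BD| ∈ [2, 56]
|AC| ∈ [25, 83]
|BC| ∈ [0, 110]

|CA| ∈ [25, 83]  (≈ [25.0000, 83.0000])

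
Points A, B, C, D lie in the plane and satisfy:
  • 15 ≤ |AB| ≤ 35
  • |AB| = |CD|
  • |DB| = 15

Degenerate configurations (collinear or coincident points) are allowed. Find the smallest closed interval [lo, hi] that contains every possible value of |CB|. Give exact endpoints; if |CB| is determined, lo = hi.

|CB| ∈ [0, 50]  (≈ [0.0000, 50.0000])

|AB| ∈ [15, 35]
|BD| ∈ {15}
|CD| ∈ [15, 35]
|AD| ∈ [0, 50]
|BC| ∈ [0, 50]
|AC| ∈ [0, 85]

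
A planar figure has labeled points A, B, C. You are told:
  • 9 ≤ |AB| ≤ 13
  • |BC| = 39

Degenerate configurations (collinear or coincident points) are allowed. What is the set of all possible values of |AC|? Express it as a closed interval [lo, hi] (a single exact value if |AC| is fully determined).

|AC| ∈ [26, 52]  (≈ [26.0000, 52.0000])

|AB| ∈ [9, 13]
|BC| ∈ {39}
|AC| ∈ [26, 52]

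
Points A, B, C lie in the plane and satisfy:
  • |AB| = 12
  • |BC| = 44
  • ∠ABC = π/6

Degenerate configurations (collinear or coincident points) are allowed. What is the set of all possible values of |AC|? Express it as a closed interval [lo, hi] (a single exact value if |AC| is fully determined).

|AC| = 4·√(130 - 33·√(3))  (≈ 34.1391)

|AB| ∈ {12}
|BC| ∈ {44}
|AC| ∈ {4·√(130 - 33·√(3))}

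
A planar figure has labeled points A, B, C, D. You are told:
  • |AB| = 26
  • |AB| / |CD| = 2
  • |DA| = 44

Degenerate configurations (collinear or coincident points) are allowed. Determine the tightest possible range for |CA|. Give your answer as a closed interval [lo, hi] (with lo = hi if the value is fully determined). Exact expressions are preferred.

|AB| ∈ {26}
|AD| ∈ {44}
|CD| ∈ {13}
|BD| ∈ [18, 70]
|AC| ∈ [31, 57]
|BC| ∈ [5, 83]

|CA| ∈ [31, 57]  (≈ [31.0000, 57.0000])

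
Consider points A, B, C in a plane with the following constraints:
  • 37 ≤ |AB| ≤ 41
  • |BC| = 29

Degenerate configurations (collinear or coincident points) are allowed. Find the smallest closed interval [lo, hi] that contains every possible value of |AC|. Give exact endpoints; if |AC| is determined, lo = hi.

|AC| ∈ [8, 70]  (≈ [8.0000, 70.0000])

|AB| ∈ [37, 41]
|BC| ∈ {29}
|AC| ∈ [8, 70]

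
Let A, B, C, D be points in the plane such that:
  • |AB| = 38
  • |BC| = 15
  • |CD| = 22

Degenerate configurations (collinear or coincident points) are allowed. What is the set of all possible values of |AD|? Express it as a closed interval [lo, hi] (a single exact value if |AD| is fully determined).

|AB| ∈ {38}
|BC| ∈ {15}
|CD| ∈ {22}
|AC| ∈ [23, 53]
|BD| ∈ [7, 37]
|AD| ∈ [1, 75]

|AD| ∈ [1, 75]  (≈ [1.0000, 75.0000])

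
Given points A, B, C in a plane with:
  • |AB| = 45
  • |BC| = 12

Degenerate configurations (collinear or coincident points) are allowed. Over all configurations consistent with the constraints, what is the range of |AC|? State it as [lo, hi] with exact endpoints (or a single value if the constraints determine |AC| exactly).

|AB| ∈ {45}
|BC| ∈ {12}
|AC| ∈ [33, 57]

|AC| ∈ [33, 57]  (≈ [33.0000, 57.0000])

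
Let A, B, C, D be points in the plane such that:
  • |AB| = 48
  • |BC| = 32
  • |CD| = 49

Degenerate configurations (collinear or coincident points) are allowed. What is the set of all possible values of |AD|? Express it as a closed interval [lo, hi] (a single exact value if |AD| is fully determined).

|AB| ∈ {48}
|BC| ∈ {32}
|CD| ∈ {49}
|AC| ∈ [16, 80]
|BD| ∈ [17, 81]
|AD| ∈ [0, 129]

|AD| ∈ [0, 129]  (≈ [0.0000, 129.0000])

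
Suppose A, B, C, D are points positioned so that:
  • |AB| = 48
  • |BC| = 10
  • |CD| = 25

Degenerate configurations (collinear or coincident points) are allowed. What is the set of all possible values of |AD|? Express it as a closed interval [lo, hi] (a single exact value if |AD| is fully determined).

|AD| ∈ [13, 83]  (≈ [13.0000, 83.0000])

|AB| ∈ {48}
|BC| ∈ {10}
|CD| ∈ {25}
|AC| ∈ [38, 58]
|BD| ∈ [15, 35]
|AD| ∈ [13, 83]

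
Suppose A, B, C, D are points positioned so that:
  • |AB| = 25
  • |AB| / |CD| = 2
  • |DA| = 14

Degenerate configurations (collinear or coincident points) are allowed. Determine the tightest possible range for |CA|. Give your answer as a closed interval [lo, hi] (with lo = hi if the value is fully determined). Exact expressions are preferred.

|AB| ∈ {25}
|AD| ∈ {14}
|CD| ∈ {25/2}
|BD| ∈ [11, 39]
|AC| ∈ [3/2, 53/2]
|BC| ∈ [0, 103/2]

|CA| ∈ [3/2, 53/2]  (≈ [1.5000, 26.5000])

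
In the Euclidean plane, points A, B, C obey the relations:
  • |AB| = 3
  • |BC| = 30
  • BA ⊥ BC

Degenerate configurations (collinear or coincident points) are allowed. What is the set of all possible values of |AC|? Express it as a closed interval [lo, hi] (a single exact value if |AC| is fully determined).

|AB| ∈ {3}
|BC| ∈ {30}
|AC| ∈ {3·√(101)}

|AC| = 3·√(101)  (≈ 30.1496)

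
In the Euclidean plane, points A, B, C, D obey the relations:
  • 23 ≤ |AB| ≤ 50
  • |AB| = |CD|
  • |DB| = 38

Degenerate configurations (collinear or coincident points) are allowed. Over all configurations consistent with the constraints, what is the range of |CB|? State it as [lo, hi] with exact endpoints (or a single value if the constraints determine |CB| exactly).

|AB| ∈ [23, 50]
|BD| ∈ {38}
|CD| ∈ [23, 50]
|AD| ∈ [0, 88]
|BC| ∈ [0, 88]
|AC| ∈ [0, 138]

|CB| ∈ [0, 88]  (≈ [0.0000, 88.0000])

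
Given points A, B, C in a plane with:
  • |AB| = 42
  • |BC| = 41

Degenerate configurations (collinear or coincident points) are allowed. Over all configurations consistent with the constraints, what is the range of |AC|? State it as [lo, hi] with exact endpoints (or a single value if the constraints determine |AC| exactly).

|AB| ∈ {42}
|BC| ∈ {41}
|AC| ∈ [1, 83]

|AC| ∈ [1, 83]  (≈ [1.0000, 83.0000])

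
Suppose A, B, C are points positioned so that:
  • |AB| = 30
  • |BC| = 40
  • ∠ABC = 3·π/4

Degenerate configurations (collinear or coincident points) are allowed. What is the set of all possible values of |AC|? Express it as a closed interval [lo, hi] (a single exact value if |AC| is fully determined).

|AB| ∈ {30}
|BC| ∈ {40}
|AC| ∈ {10·√(12·√(2) + 25)}

|AC| = 10·√(12·√(2) + 25)  (≈ 64.7847)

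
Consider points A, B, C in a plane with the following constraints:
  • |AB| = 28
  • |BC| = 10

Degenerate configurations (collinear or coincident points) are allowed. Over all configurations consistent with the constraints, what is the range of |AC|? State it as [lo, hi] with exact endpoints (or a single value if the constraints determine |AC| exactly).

|AB| ∈ {28}
|BC| ∈ {10}
|AC| ∈ [18, 38]

|AC| ∈ [18, 38]  (≈ [18.0000, 38.0000])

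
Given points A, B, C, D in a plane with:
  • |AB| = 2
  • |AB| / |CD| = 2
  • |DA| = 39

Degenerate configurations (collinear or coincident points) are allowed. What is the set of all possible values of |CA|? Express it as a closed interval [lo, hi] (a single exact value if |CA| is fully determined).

|AB| ∈ {2}
|AD| ∈ {39}
|CD| ∈ {1}
|BD| ∈ [37, 41]
|AC| ∈ [38, 40]
|BC| ∈ [36, 42]

|CA| ∈ [38, 40]  (≈ [38.0000, 40.0000])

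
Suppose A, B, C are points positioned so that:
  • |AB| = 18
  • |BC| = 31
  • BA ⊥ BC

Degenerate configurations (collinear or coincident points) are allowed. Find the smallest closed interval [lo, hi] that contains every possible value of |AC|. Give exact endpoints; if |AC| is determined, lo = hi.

|AB| ∈ {18}
|BC| ∈ {31}
|AC| ∈ {√(1285)}

|AC| = √(1285)  (≈ 35.8469)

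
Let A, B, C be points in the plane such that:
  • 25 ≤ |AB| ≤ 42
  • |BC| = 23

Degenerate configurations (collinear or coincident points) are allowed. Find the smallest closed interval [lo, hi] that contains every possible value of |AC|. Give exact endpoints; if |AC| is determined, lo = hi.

|AB| ∈ [25, 42]
|BC| ∈ {23}
|AC| ∈ [2, 65]

|AC| ∈ [2, 65]  (≈ [2.0000, 65.0000])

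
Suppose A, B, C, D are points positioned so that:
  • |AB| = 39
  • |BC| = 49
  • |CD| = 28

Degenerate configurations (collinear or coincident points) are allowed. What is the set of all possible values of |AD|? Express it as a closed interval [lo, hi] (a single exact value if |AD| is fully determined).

|AD| ∈ [0, 116]  (≈ [0.0000, 116.0000])

|AB| ∈ {39}
|BC| ∈ {49}
|CD| ∈ {28}
|AC| ∈ [10, 88]
|BD| ∈ [21, 77]
|AD| ∈ [0, 116]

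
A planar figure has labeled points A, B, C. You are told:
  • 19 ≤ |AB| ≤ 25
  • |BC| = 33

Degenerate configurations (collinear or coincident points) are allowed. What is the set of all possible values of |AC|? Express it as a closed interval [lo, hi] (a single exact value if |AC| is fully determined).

|AC| ∈ [8, 58]  (≈ [8.0000, 58.0000])

|AB| ∈ [19, 25]
|BC| ∈ {33}
|AC| ∈ [8, 58]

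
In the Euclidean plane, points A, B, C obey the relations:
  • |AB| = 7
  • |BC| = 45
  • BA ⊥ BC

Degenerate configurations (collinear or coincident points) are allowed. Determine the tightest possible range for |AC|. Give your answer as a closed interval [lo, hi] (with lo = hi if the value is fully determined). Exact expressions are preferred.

|AC| = √(2074)  (≈ 45.5412)

|AB| ∈ {7}
|BC| ∈ {45}
|AC| ∈ {√(2074)}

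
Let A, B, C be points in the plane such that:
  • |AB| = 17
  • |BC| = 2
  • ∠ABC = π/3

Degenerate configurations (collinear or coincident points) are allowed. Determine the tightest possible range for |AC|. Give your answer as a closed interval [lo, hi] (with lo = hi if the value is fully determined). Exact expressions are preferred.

|AB| ∈ {17}
|BC| ∈ {2}
|AC| ∈ {√(259)}

|AC| = √(259)  (≈ 16.0935)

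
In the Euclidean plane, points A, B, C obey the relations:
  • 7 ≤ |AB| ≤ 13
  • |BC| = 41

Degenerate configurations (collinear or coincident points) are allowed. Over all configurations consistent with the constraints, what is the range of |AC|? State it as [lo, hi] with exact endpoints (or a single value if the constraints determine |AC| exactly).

|AB| ∈ [7, 13]
|BC| ∈ {41}
|AC| ∈ [28, 54]

|AC| ∈ [28, 54]  (≈ [28.0000, 54.0000])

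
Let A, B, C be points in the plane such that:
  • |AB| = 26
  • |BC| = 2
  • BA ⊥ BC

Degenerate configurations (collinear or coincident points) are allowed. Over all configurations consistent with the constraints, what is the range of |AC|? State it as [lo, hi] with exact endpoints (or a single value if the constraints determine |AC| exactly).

|AB| ∈ {26}
|BC| ∈ {2}
|AC| ∈ {2·√(170)}

|AC| = 2·√(170)  (≈ 26.0768)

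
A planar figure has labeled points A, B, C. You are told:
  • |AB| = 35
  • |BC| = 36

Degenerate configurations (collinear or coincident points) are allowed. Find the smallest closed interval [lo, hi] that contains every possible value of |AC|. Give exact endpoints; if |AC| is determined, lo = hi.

|AC| ∈ [1, 71]  (≈ [1.0000, 71.0000])

|AB| ∈ {35}
|BC| ∈ {36}
|AC| ∈ [1, 71]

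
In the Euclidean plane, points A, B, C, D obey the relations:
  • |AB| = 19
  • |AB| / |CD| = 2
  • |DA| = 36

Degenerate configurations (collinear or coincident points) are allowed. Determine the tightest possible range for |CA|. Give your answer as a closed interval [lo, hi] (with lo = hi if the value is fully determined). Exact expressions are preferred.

|AB| ∈ {19}
|AD| ∈ {36}
|CD| ∈ {19/2}
|BD| ∈ [17, 55]
|AC| ∈ [53/2, 91/2]
|BC| ∈ [15/2, 129/2]

|CA| ∈ [53/2, 91/2]  (≈ [26.5000, 45.5000])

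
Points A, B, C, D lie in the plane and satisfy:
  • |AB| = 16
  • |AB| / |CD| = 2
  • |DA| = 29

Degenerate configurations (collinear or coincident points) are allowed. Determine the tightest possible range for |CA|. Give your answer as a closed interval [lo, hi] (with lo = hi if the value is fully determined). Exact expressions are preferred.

|CA| ∈ [21, 37]  (≈ [21.0000, 37.0000])

|AB| ∈ {16}
|AD| ∈ {29}
|CD| ∈ {8}
|BD| ∈ [13, 45]
|AC| ∈ [21, 37]
|BC| ∈ [5, 53]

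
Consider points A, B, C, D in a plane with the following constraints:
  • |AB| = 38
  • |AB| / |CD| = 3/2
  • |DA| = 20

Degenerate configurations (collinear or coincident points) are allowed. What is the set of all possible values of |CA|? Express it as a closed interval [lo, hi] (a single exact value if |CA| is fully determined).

|CA| ∈ [16/3, 136/3]  (≈ [5.3333, 45.3333])

|AB| ∈ {38}
|AD| ∈ {20}
|CD| ∈ {76/3}
|BD| ∈ [18, 58]
|AC| ∈ [16/3, 136/3]
|BC| ∈ [0, 250/3]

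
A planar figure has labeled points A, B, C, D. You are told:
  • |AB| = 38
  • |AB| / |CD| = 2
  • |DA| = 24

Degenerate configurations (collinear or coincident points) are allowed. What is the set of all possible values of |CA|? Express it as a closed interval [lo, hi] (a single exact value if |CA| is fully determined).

|AB| ∈ {38}
|AD| ∈ {24}
|CD| ∈ {19}
|BD| ∈ [14, 62]
|AC| ∈ [5, 43]
|BC| ∈ [0, 81]

|CA| ∈ [5, 43]  (≈ [5.0000, 43.0000])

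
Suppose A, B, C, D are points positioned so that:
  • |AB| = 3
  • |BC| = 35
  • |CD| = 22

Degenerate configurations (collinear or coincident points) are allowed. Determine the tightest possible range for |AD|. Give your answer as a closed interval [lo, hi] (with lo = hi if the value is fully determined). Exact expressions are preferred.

|AB| ∈ {3}
|BC| ∈ {35}
|CD| ∈ {22}
|AC| ∈ [32, 38]
|BD| ∈ [13, 57]
|AD| ∈ [10, 60]

|AD| ∈ [10, 60]  (≈ [10.0000, 60.0000])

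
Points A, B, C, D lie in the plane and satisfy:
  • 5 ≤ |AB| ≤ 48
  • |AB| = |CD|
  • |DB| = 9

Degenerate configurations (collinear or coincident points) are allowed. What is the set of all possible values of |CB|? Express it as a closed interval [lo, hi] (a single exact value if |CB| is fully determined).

|AB| ∈ [5, 48]
|BD| ∈ {9}
|CD| ∈ [5, 48]
|AD| ∈ [0, 57]
|BC| ∈ [0, 57]
|AC| ∈ [0, 105]

|CB| ∈ [0, 57]  (≈ [0.0000, 57.0000])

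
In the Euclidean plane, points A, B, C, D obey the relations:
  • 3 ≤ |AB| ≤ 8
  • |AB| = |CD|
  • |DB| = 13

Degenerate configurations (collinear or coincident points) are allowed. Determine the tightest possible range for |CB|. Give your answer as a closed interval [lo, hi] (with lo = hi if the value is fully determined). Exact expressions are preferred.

|CB| ∈ [5, 21]  (≈ [5.0000, 21.0000])

|AB| ∈ [3, 8]
|BD| ∈ {13}
|CD| ∈ [3, 8]
|AD| ∈ [5, 21]
|BC| ∈ [5, 21]
|AC| ∈ [0, 29]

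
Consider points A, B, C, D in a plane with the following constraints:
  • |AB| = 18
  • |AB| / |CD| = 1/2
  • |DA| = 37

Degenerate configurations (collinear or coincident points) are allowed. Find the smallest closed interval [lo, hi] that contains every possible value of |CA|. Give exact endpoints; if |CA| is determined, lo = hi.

|AB| ∈ {18}
|AD| ∈ {37}
|CD| ∈ {36}
|BD| ∈ [19, 55]
|AC| ∈ [1, 73]
|BC| ∈ [0, 91]

|CA| ∈ [1, 73]  (≈ [1.0000, 73.0000])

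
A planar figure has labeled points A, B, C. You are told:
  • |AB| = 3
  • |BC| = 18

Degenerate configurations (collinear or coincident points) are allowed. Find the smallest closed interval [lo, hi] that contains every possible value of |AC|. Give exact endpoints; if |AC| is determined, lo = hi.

|AC| ∈ [15, 21]  (≈ [15.0000, 21.0000])

|AB| ∈ {3}
|BC| ∈ {18}
|AC| ∈ [15, 21]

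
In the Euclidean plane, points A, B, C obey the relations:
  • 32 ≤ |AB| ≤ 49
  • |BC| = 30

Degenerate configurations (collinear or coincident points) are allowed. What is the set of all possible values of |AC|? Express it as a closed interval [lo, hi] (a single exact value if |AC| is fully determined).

|AB| ∈ [32, 49]
|BC| ∈ {30}
|AC| ∈ [2, 79]

|AC| ∈ [2, 79]  (≈ [2.0000, 79.0000])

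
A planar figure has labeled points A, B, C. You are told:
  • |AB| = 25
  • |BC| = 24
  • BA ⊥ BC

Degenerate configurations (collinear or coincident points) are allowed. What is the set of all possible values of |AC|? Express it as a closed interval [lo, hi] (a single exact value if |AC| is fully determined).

|AB| ∈ {25}
|BC| ∈ {24}
|AC| ∈ {√(1201)}

|AC| = √(1201)  (≈ 34.6554)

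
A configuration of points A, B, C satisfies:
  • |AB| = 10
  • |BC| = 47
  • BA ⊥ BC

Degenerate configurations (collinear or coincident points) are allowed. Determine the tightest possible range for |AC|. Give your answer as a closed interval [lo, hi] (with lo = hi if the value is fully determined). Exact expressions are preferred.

|AC| = √(2309)  (≈ 48.0521)

|AB| ∈ {10}
|BC| ∈ {47}
|AC| ∈ {√(2309)}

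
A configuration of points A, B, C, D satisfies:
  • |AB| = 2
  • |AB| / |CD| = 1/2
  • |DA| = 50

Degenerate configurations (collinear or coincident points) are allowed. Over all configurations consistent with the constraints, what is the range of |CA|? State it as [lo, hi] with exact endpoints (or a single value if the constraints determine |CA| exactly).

|AB| ∈ {2}
|AD| ∈ {50}
|CD| ∈ {4}
|BD| ∈ [48, 52]
|AC| ∈ [46, 54]
|BC| ∈ [44, 56]

|CA| ∈ [46, 54]  (≈ [46.0000, 54.0000])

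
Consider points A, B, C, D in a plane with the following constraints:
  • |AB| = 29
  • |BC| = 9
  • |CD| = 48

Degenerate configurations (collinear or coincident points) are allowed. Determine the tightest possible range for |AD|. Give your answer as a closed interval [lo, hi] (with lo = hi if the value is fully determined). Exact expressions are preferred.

|AB| ∈ {29}
|BC| ∈ {9}
|CD| ∈ {48}
|AC| ∈ [20, 38]
|BD| ∈ [39, 57]
|AD| ∈ [10, 86]

|AD| ∈ [10, 86]  (≈ [10.0000, 86.0000])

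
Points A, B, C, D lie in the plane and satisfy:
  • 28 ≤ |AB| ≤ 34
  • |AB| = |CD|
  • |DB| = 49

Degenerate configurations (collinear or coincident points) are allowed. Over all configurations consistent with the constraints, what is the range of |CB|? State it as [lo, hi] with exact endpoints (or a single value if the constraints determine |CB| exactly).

|CB| ∈ [15, 83]  (≈ [15.0000, 83.0000])

|AB| ∈ [28, 34]
|BD| ∈ {49}
|CD| ∈ [28, 34]
|AD| ∈ [15, 83]
|BC| ∈ [15, 83]
|AC| ∈ [0, 117]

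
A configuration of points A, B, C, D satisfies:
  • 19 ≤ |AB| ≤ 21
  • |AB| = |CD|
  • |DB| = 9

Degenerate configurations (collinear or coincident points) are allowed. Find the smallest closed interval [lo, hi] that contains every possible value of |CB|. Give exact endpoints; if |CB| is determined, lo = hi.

|CB| ∈ [10, 30]  (≈ [10.0000, 30.0000])

|AB| ∈ [19, 21]
|BD| ∈ {9}
|CD| ∈ [19, 21]
|AD| ∈ [10, 30]
|BC| ∈ [10, 30]
|AC| ∈ [0, 51]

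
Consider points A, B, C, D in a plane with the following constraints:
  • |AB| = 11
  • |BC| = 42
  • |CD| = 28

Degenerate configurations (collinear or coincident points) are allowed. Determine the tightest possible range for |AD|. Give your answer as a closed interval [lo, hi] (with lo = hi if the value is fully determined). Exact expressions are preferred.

|AB| ∈ {11}
|BC| ∈ {42}
|CD| ∈ {28}
|AC| ∈ [31, 53]
|BD| ∈ [14, 70]
|AD| ∈ [3, 81]

|AD| ∈ [3, 81]  (≈ [3.0000, 81.0000])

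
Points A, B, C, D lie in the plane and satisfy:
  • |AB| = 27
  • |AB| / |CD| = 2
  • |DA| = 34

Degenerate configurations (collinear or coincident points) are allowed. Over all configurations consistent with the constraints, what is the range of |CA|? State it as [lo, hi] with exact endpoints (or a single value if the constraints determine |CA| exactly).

|CA| ∈ [41/2, 95/2]  (≈ [20.5000, 47.5000])

|AB| ∈ {27}
|AD| ∈ {34}
|CD| ∈ {27/2}
|BD| ∈ [7, 61]
|AC| ∈ [41/2, 95/2]
|BC| ∈ [0, 149/2]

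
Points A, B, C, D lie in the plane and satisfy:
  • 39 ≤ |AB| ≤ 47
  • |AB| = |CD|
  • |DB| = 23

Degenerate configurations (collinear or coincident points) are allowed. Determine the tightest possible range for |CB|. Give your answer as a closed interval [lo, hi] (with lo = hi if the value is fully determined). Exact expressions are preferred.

|AB| ∈ [39, 47]
|BD| ∈ {23}
|CD| ∈ [39, 47]
|AD| ∈ [16, 70]
|BC| ∈ [16, 70]
|AC| ∈ [0, 117]

|CB| ∈ [16, 70]  (≈ [16.0000, 70.0000])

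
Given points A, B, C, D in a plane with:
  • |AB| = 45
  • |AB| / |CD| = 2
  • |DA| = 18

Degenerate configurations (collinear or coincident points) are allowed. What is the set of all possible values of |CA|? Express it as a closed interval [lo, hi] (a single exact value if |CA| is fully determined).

|CA| ∈ [9/2, 81/2]  (≈ [4.5000, 40.5000])

|AB| ∈ {45}
|AD| ∈ {18}
|CD| ∈ {45/2}
|BD| ∈ [27, 63]
|AC| ∈ [9/2, 81/2]
|BC| ∈ [9/2, 171/2]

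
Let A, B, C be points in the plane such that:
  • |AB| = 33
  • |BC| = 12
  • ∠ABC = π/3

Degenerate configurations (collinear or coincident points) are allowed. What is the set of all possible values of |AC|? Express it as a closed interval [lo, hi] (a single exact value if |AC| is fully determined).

|AB| ∈ {33}
|BC| ∈ {12}
|AC| ∈ {3·√(93)}

|AC| = 3·√(93)  (≈ 28.9310)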